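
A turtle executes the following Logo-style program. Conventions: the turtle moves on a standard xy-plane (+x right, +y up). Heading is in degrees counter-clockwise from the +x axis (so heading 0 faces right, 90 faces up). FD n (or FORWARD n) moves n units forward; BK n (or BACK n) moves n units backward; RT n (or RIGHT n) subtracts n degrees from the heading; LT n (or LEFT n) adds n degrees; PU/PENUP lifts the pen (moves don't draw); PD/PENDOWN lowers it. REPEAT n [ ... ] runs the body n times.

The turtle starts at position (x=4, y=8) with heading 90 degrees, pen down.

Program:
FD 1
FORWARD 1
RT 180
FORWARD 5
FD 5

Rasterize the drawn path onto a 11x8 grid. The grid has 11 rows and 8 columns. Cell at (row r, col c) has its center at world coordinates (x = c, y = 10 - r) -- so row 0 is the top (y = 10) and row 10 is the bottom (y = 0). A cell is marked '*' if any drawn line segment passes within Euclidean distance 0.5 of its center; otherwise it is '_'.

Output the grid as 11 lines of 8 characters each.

Segment 0: (4,8) -> (4,9)
Segment 1: (4,9) -> (4,10)
Segment 2: (4,10) -> (4,5)
Segment 3: (4,5) -> (4,0)

Answer: ____*___
____*___
____*___
____*___
____*___
____*___
____*___
____*___
____*___
____*___
____*___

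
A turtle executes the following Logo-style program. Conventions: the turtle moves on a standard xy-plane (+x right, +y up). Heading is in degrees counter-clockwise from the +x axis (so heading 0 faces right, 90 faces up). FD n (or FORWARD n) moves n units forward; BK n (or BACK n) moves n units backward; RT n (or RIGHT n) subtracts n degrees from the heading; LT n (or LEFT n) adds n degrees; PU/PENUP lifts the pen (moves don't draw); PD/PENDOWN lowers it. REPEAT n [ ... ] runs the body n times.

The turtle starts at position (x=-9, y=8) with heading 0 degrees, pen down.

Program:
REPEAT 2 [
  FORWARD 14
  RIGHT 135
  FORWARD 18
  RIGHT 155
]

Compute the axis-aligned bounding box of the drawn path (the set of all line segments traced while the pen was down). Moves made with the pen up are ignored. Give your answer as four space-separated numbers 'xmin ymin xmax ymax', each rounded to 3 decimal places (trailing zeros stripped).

Executing turtle program step by step:
Start: pos=(-9,8), heading=0, pen down
REPEAT 2 [
  -- iteration 1/2 --
  FD 14: (-9,8) -> (5,8) [heading=0, draw]
  RT 135: heading 0 -> 225
  FD 18: (5,8) -> (-7.728,-4.728) [heading=225, draw]
  RT 155: heading 225 -> 70
  -- iteration 2/2 --
  FD 14: (-7.728,-4.728) -> (-2.94,8.428) [heading=70, draw]
  RT 135: heading 70 -> 295
  FD 18: (-2.94,8.428) -> (4.667,-7.886) [heading=295, draw]
  RT 155: heading 295 -> 140
]
Final: pos=(4.667,-7.886), heading=140, 4 segment(s) drawn

Segment endpoints: x in {-9, -7.728, -2.94, 4.667, 5}, y in {-7.886, -4.728, 8, 8.428}
xmin=-9, ymin=-7.886, xmax=5, ymax=8.428

Answer: -9 -7.886 5 8.428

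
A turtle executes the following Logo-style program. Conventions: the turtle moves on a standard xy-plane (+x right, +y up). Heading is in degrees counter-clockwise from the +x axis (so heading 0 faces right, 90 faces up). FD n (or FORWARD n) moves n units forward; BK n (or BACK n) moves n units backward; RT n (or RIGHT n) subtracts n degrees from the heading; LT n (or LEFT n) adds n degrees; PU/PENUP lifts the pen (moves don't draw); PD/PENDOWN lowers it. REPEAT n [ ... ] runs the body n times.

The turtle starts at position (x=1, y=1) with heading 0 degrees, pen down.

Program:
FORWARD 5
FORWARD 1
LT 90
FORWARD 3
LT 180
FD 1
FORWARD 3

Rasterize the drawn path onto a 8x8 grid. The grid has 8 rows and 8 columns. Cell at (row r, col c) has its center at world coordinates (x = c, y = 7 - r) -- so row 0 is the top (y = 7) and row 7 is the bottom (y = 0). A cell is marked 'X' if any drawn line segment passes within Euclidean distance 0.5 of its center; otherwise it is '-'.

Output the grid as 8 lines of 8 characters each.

Segment 0: (1,1) -> (6,1)
Segment 1: (6,1) -> (7,1)
Segment 2: (7,1) -> (7,4)
Segment 3: (7,4) -> (7,3)
Segment 4: (7,3) -> (7,0)

Answer: --------
--------
--------
-------X
-------X
-------X
-XXXXXXX
-------X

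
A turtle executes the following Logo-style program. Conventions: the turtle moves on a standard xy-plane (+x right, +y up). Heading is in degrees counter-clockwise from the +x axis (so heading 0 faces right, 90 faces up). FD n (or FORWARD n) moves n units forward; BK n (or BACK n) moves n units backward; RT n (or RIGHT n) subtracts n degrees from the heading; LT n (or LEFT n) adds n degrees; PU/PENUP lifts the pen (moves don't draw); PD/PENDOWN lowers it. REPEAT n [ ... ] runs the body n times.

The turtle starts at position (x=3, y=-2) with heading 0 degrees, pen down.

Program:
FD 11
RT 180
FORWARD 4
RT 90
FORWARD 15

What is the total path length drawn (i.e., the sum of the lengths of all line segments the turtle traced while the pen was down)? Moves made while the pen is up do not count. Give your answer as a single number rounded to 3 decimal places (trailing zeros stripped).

Executing turtle program step by step:
Start: pos=(3,-2), heading=0, pen down
FD 11: (3,-2) -> (14,-2) [heading=0, draw]
RT 180: heading 0 -> 180
FD 4: (14,-2) -> (10,-2) [heading=180, draw]
RT 90: heading 180 -> 90
FD 15: (10,-2) -> (10,13) [heading=90, draw]
Final: pos=(10,13), heading=90, 3 segment(s) drawn

Segment lengths:
  seg 1: (3,-2) -> (14,-2), length = 11
  seg 2: (14,-2) -> (10,-2), length = 4
  seg 3: (10,-2) -> (10,13), length = 15
Total = 30

Answer: 30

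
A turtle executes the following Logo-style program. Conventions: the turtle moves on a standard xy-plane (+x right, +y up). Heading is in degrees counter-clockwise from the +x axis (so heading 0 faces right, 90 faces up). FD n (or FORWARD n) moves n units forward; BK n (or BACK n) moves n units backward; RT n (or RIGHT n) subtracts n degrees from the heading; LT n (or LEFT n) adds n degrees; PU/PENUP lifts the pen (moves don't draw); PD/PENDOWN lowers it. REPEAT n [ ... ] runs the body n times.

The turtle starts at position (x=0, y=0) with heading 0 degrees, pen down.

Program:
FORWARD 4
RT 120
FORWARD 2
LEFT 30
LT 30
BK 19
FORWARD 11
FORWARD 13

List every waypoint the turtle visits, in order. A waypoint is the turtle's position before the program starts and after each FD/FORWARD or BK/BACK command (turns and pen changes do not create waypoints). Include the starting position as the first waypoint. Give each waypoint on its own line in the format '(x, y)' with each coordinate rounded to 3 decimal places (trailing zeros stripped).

Answer: (0, 0)
(4, 0)
(3, -1.732)
(-6.5, 14.722)
(-1, 5.196)
(5.5, -6.062)

Derivation:
Executing turtle program step by step:
Start: pos=(0,0), heading=0, pen down
FD 4: (0,0) -> (4,0) [heading=0, draw]
RT 120: heading 0 -> 240
FD 2: (4,0) -> (3,-1.732) [heading=240, draw]
LT 30: heading 240 -> 270
LT 30: heading 270 -> 300
BK 19: (3,-1.732) -> (-6.5,14.722) [heading=300, draw]
FD 11: (-6.5,14.722) -> (-1,5.196) [heading=300, draw]
FD 13: (-1,5.196) -> (5.5,-6.062) [heading=300, draw]
Final: pos=(5.5,-6.062), heading=300, 5 segment(s) drawn
Waypoints (6 total):
(0, 0)
(4, 0)
(3, -1.732)
(-6.5, 14.722)
(-1, 5.196)
(5.5, -6.062)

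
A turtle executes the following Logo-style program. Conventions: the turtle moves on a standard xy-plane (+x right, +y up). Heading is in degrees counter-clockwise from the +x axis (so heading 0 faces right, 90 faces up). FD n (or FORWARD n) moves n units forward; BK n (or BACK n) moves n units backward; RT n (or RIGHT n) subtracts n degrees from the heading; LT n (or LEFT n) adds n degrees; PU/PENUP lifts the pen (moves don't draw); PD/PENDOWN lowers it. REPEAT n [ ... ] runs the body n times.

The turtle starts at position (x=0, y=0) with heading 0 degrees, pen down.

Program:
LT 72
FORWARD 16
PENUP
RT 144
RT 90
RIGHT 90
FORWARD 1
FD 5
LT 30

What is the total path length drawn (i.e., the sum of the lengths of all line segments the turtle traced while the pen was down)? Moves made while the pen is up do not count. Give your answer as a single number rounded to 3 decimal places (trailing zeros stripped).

Executing turtle program step by step:
Start: pos=(0,0), heading=0, pen down
LT 72: heading 0 -> 72
FD 16: (0,0) -> (4.944,15.217) [heading=72, draw]
PU: pen up
RT 144: heading 72 -> 288
RT 90: heading 288 -> 198
RT 90: heading 198 -> 108
FD 1: (4.944,15.217) -> (4.635,16.168) [heading=108, move]
FD 5: (4.635,16.168) -> (3.09,20.923) [heading=108, move]
LT 30: heading 108 -> 138
Final: pos=(3.09,20.923), heading=138, 1 segment(s) drawn

Segment lengths:
  seg 1: (0,0) -> (4.944,15.217), length = 16
Total = 16

Answer: 16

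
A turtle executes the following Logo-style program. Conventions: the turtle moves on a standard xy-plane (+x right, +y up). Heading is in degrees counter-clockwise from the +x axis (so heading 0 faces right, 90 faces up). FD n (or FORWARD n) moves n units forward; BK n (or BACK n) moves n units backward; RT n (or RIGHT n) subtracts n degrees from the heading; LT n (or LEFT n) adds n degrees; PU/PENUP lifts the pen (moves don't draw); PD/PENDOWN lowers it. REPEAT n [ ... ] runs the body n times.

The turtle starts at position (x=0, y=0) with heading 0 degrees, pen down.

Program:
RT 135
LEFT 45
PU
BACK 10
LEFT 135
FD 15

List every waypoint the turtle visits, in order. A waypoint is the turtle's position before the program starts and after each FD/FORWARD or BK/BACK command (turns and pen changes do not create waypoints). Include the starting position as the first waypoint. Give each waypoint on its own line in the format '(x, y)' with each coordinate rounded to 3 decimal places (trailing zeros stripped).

Answer: (0, 0)
(0, 10)
(10.607, 20.607)

Derivation:
Executing turtle program step by step:
Start: pos=(0,0), heading=0, pen down
RT 135: heading 0 -> 225
LT 45: heading 225 -> 270
PU: pen up
BK 10: (0,0) -> (0,10) [heading=270, move]
LT 135: heading 270 -> 45
FD 15: (0,10) -> (10.607,20.607) [heading=45, move]
Final: pos=(10.607,20.607), heading=45, 0 segment(s) drawn
Waypoints (3 total):
(0, 0)
(0, 10)
(10.607, 20.607)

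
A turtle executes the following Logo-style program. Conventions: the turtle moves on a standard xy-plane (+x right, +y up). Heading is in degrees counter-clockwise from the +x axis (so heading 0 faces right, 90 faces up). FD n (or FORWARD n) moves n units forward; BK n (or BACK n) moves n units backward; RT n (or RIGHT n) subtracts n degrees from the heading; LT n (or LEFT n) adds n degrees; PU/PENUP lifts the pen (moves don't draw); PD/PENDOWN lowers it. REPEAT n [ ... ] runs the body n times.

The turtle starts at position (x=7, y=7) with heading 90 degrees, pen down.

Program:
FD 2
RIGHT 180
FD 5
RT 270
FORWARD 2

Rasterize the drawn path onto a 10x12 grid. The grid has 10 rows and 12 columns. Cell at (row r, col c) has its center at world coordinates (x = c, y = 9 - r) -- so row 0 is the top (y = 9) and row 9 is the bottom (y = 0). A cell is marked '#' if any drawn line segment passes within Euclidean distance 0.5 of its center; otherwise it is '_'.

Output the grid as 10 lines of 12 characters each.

Answer: _______#____
_______#____
_______#____
_______#____
_______#____
_______###__
____________
____________
____________
____________

Derivation:
Segment 0: (7,7) -> (7,9)
Segment 1: (7,9) -> (7,4)
Segment 2: (7,4) -> (9,4)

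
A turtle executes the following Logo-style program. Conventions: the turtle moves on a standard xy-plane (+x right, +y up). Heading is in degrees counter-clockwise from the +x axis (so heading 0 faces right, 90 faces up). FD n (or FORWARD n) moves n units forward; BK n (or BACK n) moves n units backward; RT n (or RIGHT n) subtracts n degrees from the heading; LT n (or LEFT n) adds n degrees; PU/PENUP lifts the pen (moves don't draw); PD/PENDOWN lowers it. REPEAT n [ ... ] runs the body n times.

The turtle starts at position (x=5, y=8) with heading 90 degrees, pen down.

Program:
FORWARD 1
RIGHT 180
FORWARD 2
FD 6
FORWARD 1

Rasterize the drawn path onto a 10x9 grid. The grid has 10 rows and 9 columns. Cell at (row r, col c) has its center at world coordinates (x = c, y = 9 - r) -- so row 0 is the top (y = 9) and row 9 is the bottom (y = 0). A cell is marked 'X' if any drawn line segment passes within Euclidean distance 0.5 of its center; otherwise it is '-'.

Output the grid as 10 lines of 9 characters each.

Segment 0: (5,8) -> (5,9)
Segment 1: (5,9) -> (5,7)
Segment 2: (5,7) -> (5,1)
Segment 3: (5,1) -> (5,0)

Answer: -----X---
-----X---
-----X---
-----X---
-----X---
-----X---
-----X---
-----X---
-----X---
-----X---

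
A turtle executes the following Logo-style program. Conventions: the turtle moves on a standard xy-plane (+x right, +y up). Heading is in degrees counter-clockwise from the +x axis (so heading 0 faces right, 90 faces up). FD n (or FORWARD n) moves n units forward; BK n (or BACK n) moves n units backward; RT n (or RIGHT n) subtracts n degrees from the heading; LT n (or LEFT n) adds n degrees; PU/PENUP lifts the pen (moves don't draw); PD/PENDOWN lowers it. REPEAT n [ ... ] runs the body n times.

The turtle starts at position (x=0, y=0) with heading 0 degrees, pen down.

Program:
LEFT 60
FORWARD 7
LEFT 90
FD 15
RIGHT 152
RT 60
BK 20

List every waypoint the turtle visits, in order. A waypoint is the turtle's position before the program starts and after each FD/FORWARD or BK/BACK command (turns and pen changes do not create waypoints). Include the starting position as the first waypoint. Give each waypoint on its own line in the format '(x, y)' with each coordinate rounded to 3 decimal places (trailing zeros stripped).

Executing turtle program step by step:
Start: pos=(0,0), heading=0, pen down
LT 60: heading 0 -> 60
FD 7: (0,0) -> (3.5,6.062) [heading=60, draw]
LT 90: heading 60 -> 150
FD 15: (3.5,6.062) -> (-9.49,13.562) [heading=150, draw]
RT 152: heading 150 -> 358
RT 60: heading 358 -> 298
BK 20: (-9.49,13.562) -> (-18.88,31.221) [heading=298, draw]
Final: pos=(-18.88,31.221), heading=298, 3 segment(s) drawn
Waypoints (4 total):
(0, 0)
(3.5, 6.062)
(-9.49, 13.562)
(-18.88, 31.221)

Answer: (0, 0)
(3.5, 6.062)
(-9.49, 13.562)
(-18.88, 31.221)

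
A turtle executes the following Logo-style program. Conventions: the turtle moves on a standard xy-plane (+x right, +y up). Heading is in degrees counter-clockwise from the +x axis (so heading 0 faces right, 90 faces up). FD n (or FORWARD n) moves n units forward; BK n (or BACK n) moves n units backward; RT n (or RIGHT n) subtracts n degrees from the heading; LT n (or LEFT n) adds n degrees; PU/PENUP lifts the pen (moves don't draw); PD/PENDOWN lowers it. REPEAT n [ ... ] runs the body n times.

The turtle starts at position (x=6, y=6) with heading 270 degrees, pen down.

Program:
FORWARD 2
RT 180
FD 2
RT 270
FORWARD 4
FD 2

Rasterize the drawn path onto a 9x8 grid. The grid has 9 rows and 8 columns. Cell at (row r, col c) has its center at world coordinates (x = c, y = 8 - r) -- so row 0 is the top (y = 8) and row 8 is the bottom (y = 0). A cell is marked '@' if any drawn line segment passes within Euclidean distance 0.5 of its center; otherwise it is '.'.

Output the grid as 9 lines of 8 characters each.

Answer: ........
........
@@@@@@@.
......@.
......@.
........
........
........
........

Derivation:
Segment 0: (6,6) -> (6,4)
Segment 1: (6,4) -> (6,6)
Segment 2: (6,6) -> (2,6)
Segment 3: (2,6) -> (0,6)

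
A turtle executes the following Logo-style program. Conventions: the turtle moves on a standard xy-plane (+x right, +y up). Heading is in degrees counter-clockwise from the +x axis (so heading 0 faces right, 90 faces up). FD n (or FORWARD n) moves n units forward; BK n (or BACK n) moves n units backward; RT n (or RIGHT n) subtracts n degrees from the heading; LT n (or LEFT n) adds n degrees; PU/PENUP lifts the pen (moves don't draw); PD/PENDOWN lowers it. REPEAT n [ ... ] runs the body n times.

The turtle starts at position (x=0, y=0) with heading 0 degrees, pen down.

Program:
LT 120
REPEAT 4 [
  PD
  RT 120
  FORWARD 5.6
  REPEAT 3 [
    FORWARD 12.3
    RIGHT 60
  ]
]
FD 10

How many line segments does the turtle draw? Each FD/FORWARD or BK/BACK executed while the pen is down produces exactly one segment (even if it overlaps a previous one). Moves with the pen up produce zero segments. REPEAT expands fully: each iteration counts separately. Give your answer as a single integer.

Executing turtle program step by step:
Start: pos=(0,0), heading=0, pen down
LT 120: heading 0 -> 120
REPEAT 4 [
  -- iteration 1/4 --
  PD: pen down
  RT 120: heading 120 -> 0
  FD 5.6: (0,0) -> (5.6,0) [heading=0, draw]
  REPEAT 3 [
    -- iteration 1/3 --
    FD 12.3: (5.6,0) -> (17.9,0) [heading=0, draw]
    RT 60: heading 0 -> 300
    -- iteration 2/3 --
    FD 12.3: (17.9,0) -> (24.05,-10.652) [heading=300, draw]
    RT 60: heading 300 -> 240
    -- iteration 3/3 --
    FD 12.3: (24.05,-10.652) -> (17.9,-21.304) [heading=240, draw]
    RT 60: heading 240 -> 180
  ]
  -- iteration 2/4 --
  PD: pen down
  RT 120: heading 180 -> 60
  FD 5.6: (17.9,-21.304) -> (20.7,-16.454) [heading=60, draw]
  REPEAT 3 [
    -- iteration 1/3 --
    FD 12.3: (20.7,-16.454) -> (26.85,-5.802) [heading=60, draw]
    RT 60: heading 60 -> 0
    -- iteration 2/3 --
    FD 12.3: (26.85,-5.802) -> (39.15,-5.802) [heading=0, draw]
    RT 60: heading 0 -> 300
    -- iteration 3/3 --
    FD 12.3: (39.15,-5.802) -> (45.3,-16.454) [heading=300, draw]
    RT 60: heading 300 -> 240
  ]
  -- iteration 3/4 --
  PD: pen down
  RT 120: heading 240 -> 120
  FD 5.6: (45.3,-16.454) -> (42.5,-11.605) [heading=120, draw]
  REPEAT 3 [
    -- iteration 1/3 --
    FD 12.3: (42.5,-11.605) -> (36.35,-0.953) [heading=120, draw]
    RT 60: heading 120 -> 60
    -- iteration 2/3 --
    FD 12.3: (36.35,-0.953) -> (42.5,9.699) [heading=60, draw]
    RT 60: heading 60 -> 0
    -- iteration 3/3 --
    FD 12.3: (42.5,9.699) -> (54.8,9.699) [heading=0, draw]
    RT 60: heading 0 -> 300
  ]
  -- iteration 4/4 --
  PD: pen down
  RT 120: heading 300 -> 180
  FD 5.6: (54.8,9.699) -> (49.2,9.699) [heading=180, draw]
  REPEAT 3 [
    -- iteration 1/3 --
    FD 12.3: (49.2,9.699) -> (36.9,9.699) [heading=180, draw]
    RT 60: heading 180 -> 120
    -- iteration 2/3 --
    FD 12.3: (36.9,9.699) -> (30.75,20.352) [heading=120, draw]
    RT 60: heading 120 -> 60
    -- iteration 3/3 --
    FD 12.3: (30.75,20.352) -> (36.9,31.004) [heading=60, draw]
    RT 60: heading 60 -> 0
  ]
]
FD 10: (36.9,31.004) -> (46.9,31.004) [heading=0, draw]
Final: pos=(46.9,31.004), heading=0, 17 segment(s) drawn
Segments drawn: 17

Answer: 17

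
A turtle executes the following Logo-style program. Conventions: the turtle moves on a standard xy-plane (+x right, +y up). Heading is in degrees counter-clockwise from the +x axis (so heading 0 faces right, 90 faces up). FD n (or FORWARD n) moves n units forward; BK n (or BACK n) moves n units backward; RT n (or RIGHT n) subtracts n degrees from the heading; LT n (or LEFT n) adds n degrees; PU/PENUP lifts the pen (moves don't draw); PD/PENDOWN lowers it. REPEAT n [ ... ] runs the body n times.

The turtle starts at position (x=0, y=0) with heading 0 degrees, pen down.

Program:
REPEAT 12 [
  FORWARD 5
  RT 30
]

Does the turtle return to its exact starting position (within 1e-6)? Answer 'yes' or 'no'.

Executing turtle program step by step:
Start: pos=(0,0), heading=0, pen down
REPEAT 12 [
  -- iteration 1/12 --
  FD 5: (0,0) -> (5,0) [heading=0, draw]
  RT 30: heading 0 -> 330
  -- iteration 2/12 --
  FD 5: (5,0) -> (9.33,-2.5) [heading=330, draw]
  RT 30: heading 330 -> 300
  -- iteration 3/12 --
  FD 5: (9.33,-2.5) -> (11.83,-6.83) [heading=300, draw]
  RT 30: heading 300 -> 270
  -- iteration 4/12 --
  FD 5: (11.83,-6.83) -> (11.83,-11.83) [heading=270, draw]
  RT 30: heading 270 -> 240
  -- iteration 5/12 --
  FD 5: (11.83,-11.83) -> (9.33,-16.16) [heading=240, draw]
  RT 30: heading 240 -> 210
  -- iteration 6/12 --
  FD 5: (9.33,-16.16) -> (5,-18.66) [heading=210, draw]
  RT 30: heading 210 -> 180
  -- iteration 7/12 --
  FD 5: (5,-18.66) -> (0,-18.66) [heading=180, draw]
  RT 30: heading 180 -> 150
  -- iteration 8/12 --
  FD 5: (0,-18.66) -> (-4.33,-16.16) [heading=150, draw]
  RT 30: heading 150 -> 120
  -- iteration 9/12 --
  FD 5: (-4.33,-16.16) -> (-6.83,-11.83) [heading=120, draw]
  RT 30: heading 120 -> 90
  -- iteration 10/12 --
  FD 5: (-6.83,-11.83) -> (-6.83,-6.83) [heading=90, draw]
  RT 30: heading 90 -> 60
  -- iteration 11/12 --
  FD 5: (-6.83,-6.83) -> (-4.33,-2.5) [heading=60, draw]
  RT 30: heading 60 -> 30
  -- iteration 12/12 --
  FD 5: (-4.33,-2.5) -> (0,0) [heading=30, draw]
  RT 30: heading 30 -> 0
]
Final: pos=(0,0), heading=0, 12 segment(s) drawn

Start position: (0, 0)
Final position: (0, 0)
Distance = 0; < 1e-6 -> CLOSED

Answer: yes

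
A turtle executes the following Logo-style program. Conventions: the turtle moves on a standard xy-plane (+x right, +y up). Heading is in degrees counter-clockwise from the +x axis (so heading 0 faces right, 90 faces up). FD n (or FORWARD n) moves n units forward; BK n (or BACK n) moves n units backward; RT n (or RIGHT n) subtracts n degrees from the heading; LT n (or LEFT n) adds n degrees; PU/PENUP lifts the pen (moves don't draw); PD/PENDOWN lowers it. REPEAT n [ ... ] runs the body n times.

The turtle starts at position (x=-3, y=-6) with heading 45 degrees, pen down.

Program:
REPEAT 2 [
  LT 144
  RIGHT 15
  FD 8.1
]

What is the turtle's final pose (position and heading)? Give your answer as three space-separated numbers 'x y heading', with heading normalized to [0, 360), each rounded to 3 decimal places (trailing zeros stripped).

Executing turtle program step by step:
Start: pos=(-3,-6), heading=45, pen down
REPEAT 2 [
  -- iteration 1/2 --
  LT 144: heading 45 -> 189
  RT 15: heading 189 -> 174
  FD 8.1: (-3,-6) -> (-11.056,-5.153) [heading=174, draw]
  -- iteration 2/2 --
  LT 144: heading 174 -> 318
  RT 15: heading 318 -> 303
  FD 8.1: (-11.056,-5.153) -> (-6.644,-11.947) [heading=303, draw]
]
Final: pos=(-6.644,-11.947), heading=303, 2 segment(s) drawn

Answer: -6.644 -11.947 303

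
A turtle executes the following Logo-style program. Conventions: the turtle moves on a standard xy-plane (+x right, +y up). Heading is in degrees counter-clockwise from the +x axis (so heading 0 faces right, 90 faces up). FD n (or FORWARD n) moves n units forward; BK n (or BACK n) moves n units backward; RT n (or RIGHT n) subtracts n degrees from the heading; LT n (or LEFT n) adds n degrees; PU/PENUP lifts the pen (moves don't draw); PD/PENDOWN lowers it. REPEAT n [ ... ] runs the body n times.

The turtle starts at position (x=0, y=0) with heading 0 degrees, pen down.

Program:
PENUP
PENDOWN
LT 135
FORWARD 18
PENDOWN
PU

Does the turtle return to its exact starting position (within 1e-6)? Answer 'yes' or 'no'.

Answer: no

Derivation:
Executing turtle program step by step:
Start: pos=(0,0), heading=0, pen down
PU: pen up
PD: pen down
LT 135: heading 0 -> 135
FD 18: (0,0) -> (-12.728,12.728) [heading=135, draw]
PD: pen down
PU: pen up
Final: pos=(-12.728,12.728), heading=135, 1 segment(s) drawn

Start position: (0, 0)
Final position: (-12.728, 12.728)
Distance = 18; >= 1e-6 -> NOT closed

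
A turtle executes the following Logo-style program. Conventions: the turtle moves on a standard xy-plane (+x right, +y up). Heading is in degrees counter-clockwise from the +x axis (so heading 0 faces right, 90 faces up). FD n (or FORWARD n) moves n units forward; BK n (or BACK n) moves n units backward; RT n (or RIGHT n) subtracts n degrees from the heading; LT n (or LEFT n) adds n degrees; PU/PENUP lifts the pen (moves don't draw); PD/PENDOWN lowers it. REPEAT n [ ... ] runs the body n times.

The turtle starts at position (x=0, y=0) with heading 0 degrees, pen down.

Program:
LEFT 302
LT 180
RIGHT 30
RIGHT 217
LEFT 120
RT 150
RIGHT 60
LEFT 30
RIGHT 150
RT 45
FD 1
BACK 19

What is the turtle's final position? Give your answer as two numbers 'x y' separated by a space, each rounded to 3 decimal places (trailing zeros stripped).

Answer: -16.914 6.156

Derivation:
Executing turtle program step by step:
Start: pos=(0,0), heading=0, pen down
LT 302: heading 0 -> 302
LT 180: heading 302 -> 122
RT 30: heading 122 -> 92
RT 217: heading 92 -> 235
LT 120: heading 235 -> 355
RT 150: heading 355 -> 205
RT 60: heading 205 -> 145
LT 30: heading 145 -> 175
RT 150: heading 175 -> 25
RT 45: heading 25 -> 340
FD 1: (0,0) -> (0.94,-0.342) [heading=340, draw]
BK 19: (0.94,-0.342) -> (-16.914,6.156) [heading=340, draw]
Final: pos=(-16.914,6.156), heading=340, 2 segment(s) drawn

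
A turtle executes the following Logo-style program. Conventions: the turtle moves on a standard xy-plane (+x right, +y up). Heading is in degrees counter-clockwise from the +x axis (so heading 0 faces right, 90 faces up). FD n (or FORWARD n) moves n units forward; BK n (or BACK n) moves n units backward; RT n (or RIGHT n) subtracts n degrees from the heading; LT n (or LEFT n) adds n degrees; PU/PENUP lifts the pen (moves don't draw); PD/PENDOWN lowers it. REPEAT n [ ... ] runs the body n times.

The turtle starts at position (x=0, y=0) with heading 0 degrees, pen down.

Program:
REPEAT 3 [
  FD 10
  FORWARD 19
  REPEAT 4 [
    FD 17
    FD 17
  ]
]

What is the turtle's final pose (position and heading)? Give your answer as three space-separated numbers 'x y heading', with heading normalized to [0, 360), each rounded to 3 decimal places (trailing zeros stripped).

Answer: 495 0 0

Derivation:
Executing turtle program step by step:
Start: pos=(0,0), heading=0, pen down
REPEAT 3 [
  -- iteration 1/3 --
  FD 10: (0,0) -> (10,0) [heading=0, draw]
  FD 19: (10,0) -> (29,0) [heading=0, draw]
  REPEAT 4 [
    -- iteration 1/4 --
    FD 17: (29,0) -> (46,0) [heading=0, draw]
    FD 17: (46,0) -> (63,0) [heading=0, draw]
    -- iteration 2/4 --
    FD 17: (63,0) -> (80,0) [heading=0, draw]
    FD 17: (80,0) -> (97,0) [heading=0, draw]
    -- iteration 3/4 --
    FD 17: (97,0) -> (114,0) [heading=0, draw]
    FD 17: (114,0) -> (131,0) [heading=0, draw]
    -- iteration 4/4 --
    FD 17: (131,0) -> (148,0) [heading=0, draw]
    FD 17: (148,0) -> (165,0) [heading=0, draw]
  ]
  -- iteration 2/3 --
  FD 10: (165,0) -> (175,0) [heading=0, draw]
  FD 19: (175,0) -> (194,0) [heading=0, draw]
  REPEAT 4 [
    -- iteration 1/4 --
    FD 17: (194,0) -> (211,0) [heading=0, draw]
    FD 17: (211,0) -> (228,0) [heading=0, draw]
    -- iteration 2/4 --
    FD 17: (228,0) -> (245,0) [heading=0, draw]
    FD 17: (245,0) -> (262,0) [heading=0, draw]
    -- iteration 3/4 --
    FD 17: (262,0) -> (279,0) [heading=0, draw]
    FD 17: (279,0) -> (296,0) [heading=0, draw]
    -- iteration 4/4 --
    FD 17: (296,0) -> (313,0) [heading=0, draw]
    FD 17: (313,0) -> (330,0) [heading=0, draw]
  ]
  -- iteration 3/3 --
  FD 10: (330,0) -> (340,0) [heading=0, draw]
  FD 19: (340,0) -> (359,0) [heading=0, draw]
  REPEAT 4 [
    -- iteration 1/4 --
    FD 17: (359,0) -> (376,0) [heading=0, draw]
    FD 17: (376,0) -> (393,0) [heading=0, draw]
    -- iteration 2/4 --
    FD 17: (393,0) -> (410,0) [heading=0, draw]
    FD 17: (410,0) -> (427,0) [heading=0, draw]
    -- iteration 3/4 --
    FD 17: (427,0) -> (444,0) [heading=0, draw]
    FD 17: (444,0) -> (461,0) [heading=0, draw]
    -- iteration 4/4 --
    FD 17: (461,0) -> (478,0) [heading=0, draw]
    FD 17: (478,0) -> (495,0) [heading=0, draw]
  ]
]
Final: pos=(495,0), heading=0, 30 segment(s) drawn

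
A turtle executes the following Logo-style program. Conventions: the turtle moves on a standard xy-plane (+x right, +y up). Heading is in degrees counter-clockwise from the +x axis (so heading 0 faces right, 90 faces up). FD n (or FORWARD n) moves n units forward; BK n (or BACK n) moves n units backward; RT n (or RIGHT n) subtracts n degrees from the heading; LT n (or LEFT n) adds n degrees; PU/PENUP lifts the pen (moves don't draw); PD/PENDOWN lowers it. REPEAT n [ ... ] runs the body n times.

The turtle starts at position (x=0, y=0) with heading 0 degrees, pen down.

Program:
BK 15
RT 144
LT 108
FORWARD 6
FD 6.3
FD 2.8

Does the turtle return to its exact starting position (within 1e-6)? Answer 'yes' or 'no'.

Executing turtle program step by step:
Start: pos=(0,0), heading=0, pen down
BK 15: (0,0) -> (-15,0) [heading=0, draw]
RT 144: heading 0 -> 216
LT 108: heading 216 -> 324
FD 6: (-15,0) -> (-10.146,-3.527) [heading=324, draw]
FD 6.3: (-10.146,-3.527) -> (-5.049,-7.23) [heading=324, draw]
FD 2.8: (-5.049,-7.23) -> (-2.784,-8.876) [heading=324, draw]
Final: pos=(-2.784,-8.876), heading=324, 4 segment(s) drawn

Start position: (0, 0)
Final position: (-2.784, -8.876)
Distance = 9.302; >= 1e-6 -> NOT closed

Answer: no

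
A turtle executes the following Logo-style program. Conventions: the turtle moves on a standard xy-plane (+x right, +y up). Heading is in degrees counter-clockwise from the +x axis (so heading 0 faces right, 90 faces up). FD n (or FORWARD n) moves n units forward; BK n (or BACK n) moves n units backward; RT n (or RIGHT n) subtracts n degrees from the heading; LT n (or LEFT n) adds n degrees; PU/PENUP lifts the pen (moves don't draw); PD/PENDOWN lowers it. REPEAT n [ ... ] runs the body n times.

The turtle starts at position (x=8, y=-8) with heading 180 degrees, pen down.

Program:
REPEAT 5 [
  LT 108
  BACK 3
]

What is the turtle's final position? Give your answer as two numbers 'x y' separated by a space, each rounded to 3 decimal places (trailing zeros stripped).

Answer: 5 -5.82

Derivation:
Executing turtle program step by step:
Start: pos=(8,-8), heading=180, pen down
REPEAT 5 [
  -- iteration 1/5 --
  LT 108: heading 180 -> 288
  BK 3: (8,-8) -> (7.073,-5.147) [heading=288, draw]
  -- iteration 2/5 --
  LT 108: heading 288 -> 36
  BK 3: (7.073,-5.147) -> (4.646,-6.91) [heading=36, draw]
  -- iteration 3/5 --
  LT 108: heading 36 -> 144
  BK 3: (4.646,-6.91) -> (7.073,-8.674) [heading=144, draw]
  -- iteration 4/5 --
  LT 108: heading 144 -> 252
  BK 3: (7.073,-8.674) -> (8,-5.82) [heading=252, draw]
  -- iteration 5/5 --
  LT 108: heading 252 -> 0
  BK 3: (8,-5.82) -> (5,-5.82) [heading=0, draw]
]
Final: pos=(5,-5.82), heading=0, 5 segment(s) drawn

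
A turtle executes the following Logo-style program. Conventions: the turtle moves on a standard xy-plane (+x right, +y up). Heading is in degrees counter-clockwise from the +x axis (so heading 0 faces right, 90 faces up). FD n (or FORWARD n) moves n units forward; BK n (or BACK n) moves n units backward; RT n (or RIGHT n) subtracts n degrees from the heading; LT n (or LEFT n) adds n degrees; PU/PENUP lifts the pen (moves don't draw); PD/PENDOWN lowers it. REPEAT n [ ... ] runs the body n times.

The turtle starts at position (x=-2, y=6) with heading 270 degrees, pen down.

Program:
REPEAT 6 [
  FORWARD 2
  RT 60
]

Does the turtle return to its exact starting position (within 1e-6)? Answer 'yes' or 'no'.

Executing turtle program step by step:
Start: pos=(-2,6), heading=270, pen down
REPEAT 6 [
  -- iteration 1/6 --
  FD 2: (-2,6) -> (-2,4) [heading=270, draw]
  RT 60: heading 270 -> 210
  -- iteration 2/6 --
  FD 2: (-2,4) -> (-3.732,3) [heading=210, draw]
  RT 60: heading 210 -> 150
  -- iteration 3/6 --
  FD 2: (-3.732,3) -> (-5.464,4) [heading=150, draw]
  RT 60: heading 150 -> 90
  -- iteration 4/6 --
  FD 2: (-5.464,4) -> (-5.464,6) [heading=90, draw]
  RT 60: heading 90 -> 30
  -- iteration 5/6 --
  FD 2: (-5.464,6) -> (-3.732,7) [heading=30, draw]
  RT 60: heading 30 -> 330
  -- iteration 6/6 --
  FD 2: (-3.732,7) -> (-2,6) [heading=330, draw]
  RT 60: heading 330 -> 270
]
Final: pos=(-2,6), heading=270, 6 segment(s) drawn

Start position: (-2, 6)
Final position: (-2, 6)
Distance = 0; < 1e-6 -> CLOSED

Answer: yes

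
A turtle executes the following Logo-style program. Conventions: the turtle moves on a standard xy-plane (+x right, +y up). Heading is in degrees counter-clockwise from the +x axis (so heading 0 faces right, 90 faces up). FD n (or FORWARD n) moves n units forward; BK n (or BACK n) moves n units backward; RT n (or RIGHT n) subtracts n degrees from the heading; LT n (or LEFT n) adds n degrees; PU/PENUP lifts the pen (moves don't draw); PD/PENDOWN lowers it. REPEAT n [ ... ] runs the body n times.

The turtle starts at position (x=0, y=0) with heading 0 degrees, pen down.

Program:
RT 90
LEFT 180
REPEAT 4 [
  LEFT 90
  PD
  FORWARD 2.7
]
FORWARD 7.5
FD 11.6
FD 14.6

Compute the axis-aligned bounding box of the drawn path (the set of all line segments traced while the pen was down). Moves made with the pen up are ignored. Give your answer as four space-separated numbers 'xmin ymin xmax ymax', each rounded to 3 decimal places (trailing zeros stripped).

Answer: -2.7 -2.7 0 33.7

Derivation:
Executing turtle program step by step:
Start: pos=(0,0), heading=0, pen down
RT 90: heading 0 -> 270
LT 180: heading 270 -> 90
REPEAT 4 [
  -- iteration 1/4 --
  LT 90: heading 90 -> 180
  PD: pen down
  FD 2.7: (0,0) -> (-2.7,0) [heading=180, draw]
  -- iteration 2/4 --
  LT 90: heading 180 -> 270
  PD: pen down
  FD 2.7: (-2.7,0) -> (-2.7,-2.7) [heading=270, draw]
  -- iteration 3/4 --
  LT 90: heading 270 -> 0
  PD: pen down
  FD 2.7: (-2.7,-2.7) -> (0,-2.7) [heading=0, draw]
  -- iteration 4/4 --
  LT 90: heading 0 -> 90
  PD: pen down
  FD 2.7: (0,-2.7) -> (0,0) [heading=90, draw]
]
FD 7.5: (0,0) -> (0,7.5) [heading=90, draw]
FD 11.6: (0,7.5) -> (0,19.1) [heading=90, draw]
FD 14.6: (0,19.1) -> (0,33.7) [heading=90, draw]
Final: pos=(0,33.7), heading=90, 7 segment(s) drawn

Segment endpoints: x in {-2.7, -2.7, 0, 0, 0, 0, 0, 0}, y in {-2.7, -2.7, 0, 0, 7.5, 19.1, 33.7}
xmin=-2.7, ymin=-2.7, xmax=0, ymax=33.7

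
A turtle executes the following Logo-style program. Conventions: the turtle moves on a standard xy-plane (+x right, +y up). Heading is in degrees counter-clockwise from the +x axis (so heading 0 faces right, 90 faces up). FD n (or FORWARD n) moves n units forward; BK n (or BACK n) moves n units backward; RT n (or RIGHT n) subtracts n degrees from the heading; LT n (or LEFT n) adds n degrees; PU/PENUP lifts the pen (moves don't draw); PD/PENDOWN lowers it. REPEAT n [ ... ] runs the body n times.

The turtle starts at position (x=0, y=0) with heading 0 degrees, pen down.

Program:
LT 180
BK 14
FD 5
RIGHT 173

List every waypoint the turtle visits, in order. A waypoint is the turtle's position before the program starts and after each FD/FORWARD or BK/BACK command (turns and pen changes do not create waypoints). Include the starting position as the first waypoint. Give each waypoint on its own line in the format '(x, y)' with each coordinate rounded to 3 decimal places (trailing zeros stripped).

Executing turtle program step by step:
Start: pos=(0,0), heading=0, pen down
LT 180: heading 0 -> 180
BK 14: (0,0) -> (14,0) [heading=180, draw]
FD 5: (14,0) -> (9,0) [heading=180, draw]
RT 173: heading 180 -> 7
Final: pos=(9,0), heading=7, 2 segment(s) drawn
Waypoints (3 total):
(0, 0)
(14, 0)
(9, 0)

Answer: (0, 0)
(14, 0)
(9, 0)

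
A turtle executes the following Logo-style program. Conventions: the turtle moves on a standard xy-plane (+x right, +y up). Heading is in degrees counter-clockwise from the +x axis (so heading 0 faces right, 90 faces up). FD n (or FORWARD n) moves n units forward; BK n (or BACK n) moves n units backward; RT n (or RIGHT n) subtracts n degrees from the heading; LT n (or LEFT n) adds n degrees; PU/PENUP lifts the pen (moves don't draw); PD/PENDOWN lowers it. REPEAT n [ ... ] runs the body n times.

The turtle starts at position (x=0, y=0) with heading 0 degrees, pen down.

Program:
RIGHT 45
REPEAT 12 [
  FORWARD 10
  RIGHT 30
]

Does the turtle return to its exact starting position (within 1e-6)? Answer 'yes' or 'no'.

Executing turtle program step by step:
Start: pos=(0,0), heading=0, pen down
RT 45: heading 0 -> 315
REPEAT 12 [
  -- iteration 1/12 --
  FD 10: (0,0) -> (7.071,-7.071) [heading=315, draw]
  RT 30: heading 315 -> 285
  -- iteration 2/12 --
  FD 10: (7.071,-7.071) -> (9.659,-16.73) [heading=285, draw]
  RT 30: heading 285 -> 255
  -- iteration 3/12 --
  FD 10: (9.659,-16.73) -> (7.071,-26.39) [heading=255, draw]
  RT 30: heading 255 -> 225
  -- iteration 4/12 --
  FD 10: (7.071,-26.39) -> (0,-33.461) [heading=225, draw]
  RT 30: heading 225 -> 195
  -- iteration 5/12 --
  FD 10: (0,-33.461) -> (-9.659,-36.049) [heading=195, draw]
  RT 30: heading 195 -> 165
  -- iteration 6/12 --
  FD 10: (-9.659,-36.049) -> (-19.319,-33.461) [heading=165, draw]
  RT 30: heading 165 -> 135
  -- iteration 7/12 --
  FD 10: (-19.319,-33.461) -> (-26.39,-26.39) [heading=135, draw]
  RT 30: heading 135 -> 105
  -- iteration 8/12 --
  FD 10: (-26.39,-26.39) -> (-28.978,-16.73) [heading=105, draw]
  RT 30: heading 105 -> 75
  -- iteration 9/12 --
  FD 10: (-28.978,-16.73) -> (-26.39,-7.071) [heading=75, draw]
  RT 30: heading 75 -> 45
  -- iteration 10/12 --
  FD 10: (-26.39,-7.071) -> (-19.319,0) [heading=45, draw]
  RT 30: heading 45 -> 15
  -- iteration 11/12 --
  FD 10: (-19.319,0) -> (-9.659,2.588) [heading=15, draw]
  RT 30: heading 15 -> 345
  -- iteration 12/12 --
  FD 10: (-9.659,2.588) -> (0,0) [heading=345, draw]
  RT 30: heading 345 -> 315
]
Final: pos=(0,0), heading=315, 12 segment(s) drawn

Start position: (0, 0)
Final position: (0, 0)
Distance = 0; < 1e-6 -> CLOSED

Answer: yes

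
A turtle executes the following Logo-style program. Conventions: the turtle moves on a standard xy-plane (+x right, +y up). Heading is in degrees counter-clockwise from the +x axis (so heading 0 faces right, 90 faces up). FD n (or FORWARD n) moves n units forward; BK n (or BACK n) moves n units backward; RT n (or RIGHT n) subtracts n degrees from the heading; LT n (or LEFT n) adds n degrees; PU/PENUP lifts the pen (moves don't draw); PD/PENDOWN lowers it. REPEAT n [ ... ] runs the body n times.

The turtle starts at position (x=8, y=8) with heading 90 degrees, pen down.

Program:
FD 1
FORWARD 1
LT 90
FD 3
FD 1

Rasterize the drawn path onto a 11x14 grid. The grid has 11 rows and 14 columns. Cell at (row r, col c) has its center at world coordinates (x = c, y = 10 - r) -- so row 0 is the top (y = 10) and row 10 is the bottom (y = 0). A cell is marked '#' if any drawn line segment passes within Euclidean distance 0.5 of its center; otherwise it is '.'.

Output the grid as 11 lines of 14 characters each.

Answer: ....#####.....
........#.....
........#.....
..............
..............
..............
..............
..............
..............
..............
..............

Derivation:
Segment 0: (8,8) -> (8,9)
Segment 1: (8,9) -> (8,10)
Segment 2: (8,10) -> (5,10)
Segment 3: (5,10) -> (4,10)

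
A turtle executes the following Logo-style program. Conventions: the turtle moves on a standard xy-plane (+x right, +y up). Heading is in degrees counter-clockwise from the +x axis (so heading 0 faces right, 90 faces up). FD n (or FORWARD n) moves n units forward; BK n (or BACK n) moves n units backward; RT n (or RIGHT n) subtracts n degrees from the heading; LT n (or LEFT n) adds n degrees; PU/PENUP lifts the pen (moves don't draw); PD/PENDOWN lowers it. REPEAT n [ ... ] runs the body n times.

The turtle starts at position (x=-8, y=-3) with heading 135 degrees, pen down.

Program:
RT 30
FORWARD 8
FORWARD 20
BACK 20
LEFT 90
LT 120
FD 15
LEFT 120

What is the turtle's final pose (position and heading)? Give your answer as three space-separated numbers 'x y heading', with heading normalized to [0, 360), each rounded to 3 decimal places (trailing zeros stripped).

Answer: 0.536 -5.879 75

Derivation:
Executing turtle program step by step:
Start: pos=(-8,-3), heading=135, pen down
RT 30: heading 135 -> 105
FD 8: (-8,-3) -> (-10.071,4.727) [heading=105, draw]
FD 20: (-10.071,4.727) -> (-15.247,24.046) [heading=105, draw]
BK 20: (-15.247,24.046) -> (-10.071,4.727) [heading=105, draw]
LT 90: heading 105 -> 195
LT 120: heading 195 -> 315
FD 15: (-10.071,4.727) -> (0.536,-5.879) [heading=315, draw]
LT 120: heading 315 -> 75
Final: pos=(0.536,-5.879), heading=75, 4 segment(s) drawn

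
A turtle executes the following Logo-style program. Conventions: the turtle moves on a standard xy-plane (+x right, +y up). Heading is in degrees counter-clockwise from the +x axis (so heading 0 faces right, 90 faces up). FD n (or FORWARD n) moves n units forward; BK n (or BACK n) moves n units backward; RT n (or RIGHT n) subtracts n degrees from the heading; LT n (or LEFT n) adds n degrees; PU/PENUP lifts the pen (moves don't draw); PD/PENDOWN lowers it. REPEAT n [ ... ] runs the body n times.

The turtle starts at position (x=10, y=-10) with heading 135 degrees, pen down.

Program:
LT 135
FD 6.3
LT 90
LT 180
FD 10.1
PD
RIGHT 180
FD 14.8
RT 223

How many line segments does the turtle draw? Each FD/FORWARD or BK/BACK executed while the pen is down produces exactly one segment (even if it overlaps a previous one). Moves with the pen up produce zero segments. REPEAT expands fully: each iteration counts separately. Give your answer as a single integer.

Executing turtle program step by step:
Start: pos=(10,-10), heading=135, pen down
LT 135: heading 135 -> 270
FD 6.3: (10,-10) -> (10,-16.3) [heading=270, draw]
LT 90: heading 270 -> 0
LT 180: heading 0 -> 180
FD 10.1: (10,-16.3) -> (-0.1,-16.3) [heading=180, draw]
PD: pen down
RT 180: heading 180 -> 0
FD 14.8: (-0.1,-16.3) -> (14.7,-16.3) [heading=0, draw]
RT 223: heading 0 -> 137
Final: pos=(14.7,-16.3), heading=137, 3 segment(s) drawn
Segments drawn: 3

Answer: 3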